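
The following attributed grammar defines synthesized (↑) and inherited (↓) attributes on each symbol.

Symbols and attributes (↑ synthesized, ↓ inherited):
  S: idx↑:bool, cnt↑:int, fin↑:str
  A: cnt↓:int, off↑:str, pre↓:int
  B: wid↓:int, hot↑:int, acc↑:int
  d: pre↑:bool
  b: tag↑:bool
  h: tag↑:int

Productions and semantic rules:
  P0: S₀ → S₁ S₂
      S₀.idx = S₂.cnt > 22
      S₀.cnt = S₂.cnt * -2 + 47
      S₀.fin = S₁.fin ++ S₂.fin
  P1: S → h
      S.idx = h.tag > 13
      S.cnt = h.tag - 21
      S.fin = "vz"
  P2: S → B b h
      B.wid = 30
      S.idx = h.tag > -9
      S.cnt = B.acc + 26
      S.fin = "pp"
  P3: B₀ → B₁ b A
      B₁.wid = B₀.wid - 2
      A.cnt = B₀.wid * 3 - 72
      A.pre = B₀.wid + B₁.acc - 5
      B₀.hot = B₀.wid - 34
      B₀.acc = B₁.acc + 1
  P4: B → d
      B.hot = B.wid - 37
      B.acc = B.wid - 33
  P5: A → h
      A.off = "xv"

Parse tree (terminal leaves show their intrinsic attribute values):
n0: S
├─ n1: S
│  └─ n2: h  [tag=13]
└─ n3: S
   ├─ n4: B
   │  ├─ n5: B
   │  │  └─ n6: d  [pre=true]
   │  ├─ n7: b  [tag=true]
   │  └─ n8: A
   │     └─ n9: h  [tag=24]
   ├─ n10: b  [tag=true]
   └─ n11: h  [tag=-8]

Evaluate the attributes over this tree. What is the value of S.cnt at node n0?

1. n2.tag = 13  [terminal]
2. n1.idx = false  [h.tag > 13]
3. n1.cnt = -8  [h.tag - 21]
4. n1.fin = "vz"  ["vz"]
5. n4.wid = 30  [30]
6. n5.wid = 28  [B₀.wid - 2]
7. n6.pre = true  [terminal]
8. n5.hot = -9  [B.wid - 37]
9. n5.acc = -5  [B.wid - 33]
10. n7.tag = true  [terminal]
11. n8.cnt = 18  [B₀.wid * 3 - 72]
12. n8.pre = 20  [B₀.wid + B₁.acc - 5]
13. n9.tag = 24  [terminal]
14. n8.off = "xv"  ["xv"]
15. n4.hot = -4  [B₀.wid - 34]
16. n4.acc = -4  [B₁.acc + 1]
17. n10.tag = true  [terminal]
18. n11.tag = -8  [terminal]
19. n3.idx = true  [h.tag > -9]
20. n3.cnt = 22  [B.acc + 26]
21. n3.fin = "pp"  ["pp"]
22. n0.idx = false  [S₂.cnt > 22]
23. n0.cnt = 3  [S₂.cnt * -2 + 47]
24. n0.fin = "vzpp"  [S₁.fin ++ S₂.fin]

3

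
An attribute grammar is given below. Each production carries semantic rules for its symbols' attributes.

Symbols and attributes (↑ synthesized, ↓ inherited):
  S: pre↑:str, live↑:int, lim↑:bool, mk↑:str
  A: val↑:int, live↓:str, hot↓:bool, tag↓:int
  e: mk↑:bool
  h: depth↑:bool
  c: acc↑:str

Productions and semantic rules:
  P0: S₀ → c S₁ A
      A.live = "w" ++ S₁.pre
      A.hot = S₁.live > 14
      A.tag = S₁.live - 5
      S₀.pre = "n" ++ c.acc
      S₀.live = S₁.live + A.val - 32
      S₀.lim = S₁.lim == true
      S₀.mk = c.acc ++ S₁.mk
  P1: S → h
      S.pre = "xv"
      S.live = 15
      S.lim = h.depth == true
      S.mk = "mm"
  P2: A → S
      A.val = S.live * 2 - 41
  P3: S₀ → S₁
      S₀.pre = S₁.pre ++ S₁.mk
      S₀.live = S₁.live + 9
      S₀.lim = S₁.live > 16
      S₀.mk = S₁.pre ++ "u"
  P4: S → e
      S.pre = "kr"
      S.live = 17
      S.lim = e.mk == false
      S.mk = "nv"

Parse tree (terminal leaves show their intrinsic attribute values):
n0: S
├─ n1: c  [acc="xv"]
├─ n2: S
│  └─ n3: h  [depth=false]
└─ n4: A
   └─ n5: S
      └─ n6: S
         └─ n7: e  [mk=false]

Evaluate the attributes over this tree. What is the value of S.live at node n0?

-6

1. n1.acc = "xv"  [terminal]
2. n3.depth = false  [terminal]
3. n2.pre = "xv"  ["xv"]
4. n2.live = 15  [15]
5. n2.lim = false  [h.depth == true]
6. n2.mk = "mm"  ["mm"]
7. n4.live = "wxv"  ["w" ++ S₁.pre]
8. n4.hot = true  [S₁.live > 14]
9. n4.tag = 10  [S₁.live - 5]
10. n7.mk = false  [terminal]
11. n6.pre = "kr"  ["kr"]
12. n6.live = 17  [17]
13. n6.lim = true  [e.mk == false]
14. n6.mk = "nv"  ["nv"]
15. n5.pre = "krnv"  [S₁.pre ++ S₁.mk]
16. n5.live = 26  [S₁.live + 9]
17. n5.lim = true  [S₁.live > 16]
18. n5.mk = "kru"  [S₁.pre ++ "u"]
19. n4.val = 11  [S.live * 2 - 41]
20. n0.pre = "nxv"  ["n" ++ c.acc]
21. n0.live = -6  [S₁.live + A.val - 32]
22. n0.lim = false  [S₁.lim == true]
23. n0.mk = "xvmm"  [c.acc ++ S₁.mk]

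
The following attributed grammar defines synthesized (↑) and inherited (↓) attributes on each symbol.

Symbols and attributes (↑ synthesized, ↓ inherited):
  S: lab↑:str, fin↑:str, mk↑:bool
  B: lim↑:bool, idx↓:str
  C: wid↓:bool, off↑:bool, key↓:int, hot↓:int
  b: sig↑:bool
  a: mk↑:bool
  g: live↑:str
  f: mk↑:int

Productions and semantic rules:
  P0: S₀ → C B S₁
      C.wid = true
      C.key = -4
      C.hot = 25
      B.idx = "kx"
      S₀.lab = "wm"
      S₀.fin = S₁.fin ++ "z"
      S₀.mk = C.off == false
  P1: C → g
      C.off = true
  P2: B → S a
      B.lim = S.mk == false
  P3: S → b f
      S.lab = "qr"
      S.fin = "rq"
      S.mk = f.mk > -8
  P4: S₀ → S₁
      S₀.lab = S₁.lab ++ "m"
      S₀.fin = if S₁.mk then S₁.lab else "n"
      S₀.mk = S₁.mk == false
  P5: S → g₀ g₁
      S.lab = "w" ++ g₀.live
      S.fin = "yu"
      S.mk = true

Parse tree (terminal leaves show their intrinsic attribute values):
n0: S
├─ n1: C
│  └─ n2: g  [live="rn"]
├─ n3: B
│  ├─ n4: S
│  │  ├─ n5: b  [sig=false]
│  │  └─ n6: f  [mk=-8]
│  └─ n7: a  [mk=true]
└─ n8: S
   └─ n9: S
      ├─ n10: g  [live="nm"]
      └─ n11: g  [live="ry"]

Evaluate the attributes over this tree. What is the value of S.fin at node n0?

1. n1.wid = true  [true]
2. n1.key = -4  [-4]
3. n1.hot = 25  [25]
4. n2.live = "rn"  [terminal]
5. n1.off = true  [true]
6. n3.idx = "kx"  ["kx"]
7. n5.sig = false  [terminal]
8. n6.mk = -8  [terminal]
9. n4.lab = "qr"  ["qr"]
10. n4.fin = "rq"  ["rq"]
11. n4.mk = false  [f.mk > -8]
12. n7.mk = true  [terminal]
13. n3.lim = true  [S.mk == false]
14. n10.live = "nm"  [terminal]
15. n11.live = "ry"  [terminal]
16. n9.lab = "wnm"  ["w" ++ g₀.live]
17. n9.fin = "yu"  ["yu"]
18. n9.mk = true  [true]
19. n8.lab = "wnmm"  [S₁.lab ++ "m"]
20. n8.fin = "wnm"  [if S₁.mk then S₁.lab else "n"]
21. n8.mk = false  [S₁.mk == false]
22. n0.lab = "wm"  ["wm"]
23. n0.fin = "wnmz"  [S₁.fin ++ "z"]
24. n0.mk = false  [C.off == false]

"wnmz"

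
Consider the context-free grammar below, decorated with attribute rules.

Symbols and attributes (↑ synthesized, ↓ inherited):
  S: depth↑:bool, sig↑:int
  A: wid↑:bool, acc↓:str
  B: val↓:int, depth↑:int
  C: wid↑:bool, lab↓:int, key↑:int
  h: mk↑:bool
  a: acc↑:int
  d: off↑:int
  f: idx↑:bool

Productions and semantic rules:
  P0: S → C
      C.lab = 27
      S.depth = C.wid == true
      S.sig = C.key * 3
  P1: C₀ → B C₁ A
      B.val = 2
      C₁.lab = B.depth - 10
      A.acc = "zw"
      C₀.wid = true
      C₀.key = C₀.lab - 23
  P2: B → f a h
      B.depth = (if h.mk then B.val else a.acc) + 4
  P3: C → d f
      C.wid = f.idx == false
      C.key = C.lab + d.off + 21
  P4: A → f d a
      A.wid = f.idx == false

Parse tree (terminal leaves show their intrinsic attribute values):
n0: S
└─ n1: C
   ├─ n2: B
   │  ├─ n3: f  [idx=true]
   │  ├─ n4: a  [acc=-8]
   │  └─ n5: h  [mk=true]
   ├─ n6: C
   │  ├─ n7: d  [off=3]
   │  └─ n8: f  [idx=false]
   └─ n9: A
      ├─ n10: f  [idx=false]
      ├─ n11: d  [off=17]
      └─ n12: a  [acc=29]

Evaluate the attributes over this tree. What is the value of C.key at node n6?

20

1. n1.lab = 27  [27]
2. n2.val = 2  [2]
3. n3.idx = true  [terminal]
4. n4.acc = -8  [terminal]
5. n5.mk = true  [terminal]
6. n2.depth = 6  [(if h.mk then B.val else a.acc) + 4]
7. n6.lab = -4  [B.depth - 10]
8. n7.off = 3  [terminal]
9. n8.idx = false  [terminal]
10. n6.wid = true  [f.idx == false]
11. n6.key = 20  [C.lab + d.off + 21]
12. n9.acc = "zw"  ["zw"]
13. n10.idx = false  [terminal]
14. n11.off = 17  [terminal]
15. n12.acc = 29  [terminal]
16. n9.wid = true  [f.idx == false]
17. n1.wid = true  [true]
18. n1.key = 4  [C₀.lab - 23]
19. n0.depth = true  [C.wid == true]
20. n0.sig = 12  [C.key * 3]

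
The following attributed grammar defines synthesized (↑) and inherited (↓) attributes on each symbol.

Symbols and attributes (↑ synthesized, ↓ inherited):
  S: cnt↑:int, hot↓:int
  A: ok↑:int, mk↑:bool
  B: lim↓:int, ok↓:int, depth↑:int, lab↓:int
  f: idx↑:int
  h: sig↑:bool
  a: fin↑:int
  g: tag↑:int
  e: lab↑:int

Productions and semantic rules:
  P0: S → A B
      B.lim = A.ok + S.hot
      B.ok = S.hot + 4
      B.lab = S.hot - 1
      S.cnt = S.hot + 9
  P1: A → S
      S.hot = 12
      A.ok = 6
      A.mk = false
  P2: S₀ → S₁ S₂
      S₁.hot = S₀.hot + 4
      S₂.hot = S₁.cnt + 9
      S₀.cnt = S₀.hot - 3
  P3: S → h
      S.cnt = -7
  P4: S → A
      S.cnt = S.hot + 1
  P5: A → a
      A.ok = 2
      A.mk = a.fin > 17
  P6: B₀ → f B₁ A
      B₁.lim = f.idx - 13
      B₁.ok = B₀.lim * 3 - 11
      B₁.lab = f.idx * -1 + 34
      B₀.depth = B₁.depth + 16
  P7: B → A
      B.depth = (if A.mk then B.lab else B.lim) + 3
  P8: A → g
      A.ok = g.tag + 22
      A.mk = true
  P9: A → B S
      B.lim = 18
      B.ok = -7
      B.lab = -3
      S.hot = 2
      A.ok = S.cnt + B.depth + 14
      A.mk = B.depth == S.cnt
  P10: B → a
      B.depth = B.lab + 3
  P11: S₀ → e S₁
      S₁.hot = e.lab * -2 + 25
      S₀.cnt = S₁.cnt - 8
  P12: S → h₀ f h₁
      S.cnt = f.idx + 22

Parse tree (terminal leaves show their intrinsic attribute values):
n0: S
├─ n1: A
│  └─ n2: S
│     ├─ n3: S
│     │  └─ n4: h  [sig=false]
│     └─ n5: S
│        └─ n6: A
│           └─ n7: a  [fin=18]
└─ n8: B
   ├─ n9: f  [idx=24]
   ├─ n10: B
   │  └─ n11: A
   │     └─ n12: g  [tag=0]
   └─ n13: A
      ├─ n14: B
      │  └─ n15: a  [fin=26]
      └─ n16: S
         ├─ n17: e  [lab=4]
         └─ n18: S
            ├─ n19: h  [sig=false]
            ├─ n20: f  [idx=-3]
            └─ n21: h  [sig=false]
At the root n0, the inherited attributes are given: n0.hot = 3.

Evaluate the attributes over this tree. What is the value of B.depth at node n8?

29

1. n0.hot = 3  [given at root]
2. n2.hot = 12  [12]
3. n3.hot = 16  [S₀.hot + 4]
4. n4.sig = false  [terminal]
5. n3.cnt = -7  [-7]
6. n5.hot = 2  [S₁.cnt + 9]
7. n7.fin = 18  [terminal]
8. n6.ok = 2  [2]
9. n6.mk = true  [a.fin > 17]
10. n5.cnt = 3  [S.hot + 1]
11. n2.cnt = 9  [S₀.hot - 3]
12. n1.ok = 6  [6]
13. n1.mk = false  [false]
14. n8.lim = 9  [A.ok + S.hot]
15. n8.ok = 7  [S.hot + 4]
16. n8.lab = 2  [S.hot - 1]
17. n9.idx = 24  [terminal]
18. n10.lim = 11  [f.idx - 13]
19. n10.ok = 16  [B₀.lim * 3 - 11]
20. n10.lab = 10  [f.idx * -1 + 34]
21. n12.tag = 0  [terminal]
22. n11.ok = 22  [g.tag + 22]
23. n11.mk = true  [true]
24. n10.depth = 13  [(if A.mk then B.lab else B.lim) + 3]
25. n14.lim = 18  [18]
26. n14.ok = -7  [-7]
27. n14.lab = -3  [-3]
28. n15.fin = 26  [terminal]
29. n14.depth = 0  [B.lab + 3]
30. n16.hot = 2  [2]
31. n17.lab = 4  [terminal]
32. n18.hot = 17  [e.lab * -2 + 25]
33. n19.sig = false  [terminal]
34. n20.idx = -3  [terminal]
35. n21.sig = false  [terminal]
36. n18.cnt = 19  [f.idx + 22]
37. n16.cnt = 11  [S₁.cnt - 8]
38. n13.ok = 25  [S.cnt + B.depth + 14]
39. n13.mk = false  [B.depth == S.cnt]
40. n8.depth = 29  [B₁.depth + 16]
41. n0.cnt = 12  [S.hot + 9]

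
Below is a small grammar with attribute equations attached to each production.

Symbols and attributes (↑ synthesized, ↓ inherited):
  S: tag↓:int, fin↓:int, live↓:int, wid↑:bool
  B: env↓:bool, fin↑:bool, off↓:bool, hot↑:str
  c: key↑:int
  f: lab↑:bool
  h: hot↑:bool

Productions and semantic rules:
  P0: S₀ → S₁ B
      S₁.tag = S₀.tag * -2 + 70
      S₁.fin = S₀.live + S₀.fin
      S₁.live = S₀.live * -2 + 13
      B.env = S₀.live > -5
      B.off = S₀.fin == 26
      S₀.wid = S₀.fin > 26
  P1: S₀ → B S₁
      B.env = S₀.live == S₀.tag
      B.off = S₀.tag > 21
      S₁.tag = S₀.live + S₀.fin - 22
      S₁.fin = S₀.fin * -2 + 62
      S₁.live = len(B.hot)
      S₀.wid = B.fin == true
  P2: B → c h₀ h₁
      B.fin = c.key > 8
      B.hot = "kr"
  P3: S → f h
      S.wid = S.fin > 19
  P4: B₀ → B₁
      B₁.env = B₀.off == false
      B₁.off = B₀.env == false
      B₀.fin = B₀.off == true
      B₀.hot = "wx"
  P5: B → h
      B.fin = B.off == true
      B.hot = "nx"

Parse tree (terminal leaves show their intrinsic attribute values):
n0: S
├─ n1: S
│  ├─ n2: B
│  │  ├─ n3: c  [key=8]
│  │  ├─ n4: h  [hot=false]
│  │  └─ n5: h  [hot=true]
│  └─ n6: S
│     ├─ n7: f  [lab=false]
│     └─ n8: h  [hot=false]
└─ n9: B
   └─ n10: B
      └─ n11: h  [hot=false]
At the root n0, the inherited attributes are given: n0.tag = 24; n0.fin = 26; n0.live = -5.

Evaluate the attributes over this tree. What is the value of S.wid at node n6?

1. n0.tag = 24  [given at root]
2. n0.fin = 26  [given at root]
3. n0.live = -5  [given at root]
4. n1.tag = 22  [S₀.tag * -2 + 70]
5. n1.fin = 21  [S₀.live + S₀.fin]
6. n1.live = 23  [S₀.live * -2 + 13]
7. n2.env = false  [S₀.live == S₀.tag]
8. n2.off = true  [S₀.tag > 21]
9. n3.key = 8  [terminal]
10. n4.hot = false  [terminal]
11. n5.hot = true  [terminal]
12. n2.fin = false  [c.key > 8]
13. n2.hot = "kr"  ["kr"]
14. n6.tag = 22  [S₀.live + S₀.fin - 22]
15. n6.fin = 20  [S₀.fin * -2 + 62]
16. n6.live = 2  [len(B.hot)]
17. n7.lab = false  [terminal]
18. n8.hot = false  [terminal]
19. n6.wid = true  [S.fin > 19]
20. n1.wid = false  [B.fin == true]
21. n9.env = false  [S₀.live > -5]
22. n9.off = true  [S₀.fin == 26]
23. n10.env = false  [B₀.off == false]
24. n10.off = true  [B₀.env == false]
25. n11.hot = false  [terminal]
26. n10.fin = true  [B.off == true]
27. n10.hot = "nx"  ["nx"]
28. n9.fin = true  [B₀.off == true]
29. n9.hot = "wx"  ["wx"]
30. n0.wid = false  [S₀.fin > 26]

true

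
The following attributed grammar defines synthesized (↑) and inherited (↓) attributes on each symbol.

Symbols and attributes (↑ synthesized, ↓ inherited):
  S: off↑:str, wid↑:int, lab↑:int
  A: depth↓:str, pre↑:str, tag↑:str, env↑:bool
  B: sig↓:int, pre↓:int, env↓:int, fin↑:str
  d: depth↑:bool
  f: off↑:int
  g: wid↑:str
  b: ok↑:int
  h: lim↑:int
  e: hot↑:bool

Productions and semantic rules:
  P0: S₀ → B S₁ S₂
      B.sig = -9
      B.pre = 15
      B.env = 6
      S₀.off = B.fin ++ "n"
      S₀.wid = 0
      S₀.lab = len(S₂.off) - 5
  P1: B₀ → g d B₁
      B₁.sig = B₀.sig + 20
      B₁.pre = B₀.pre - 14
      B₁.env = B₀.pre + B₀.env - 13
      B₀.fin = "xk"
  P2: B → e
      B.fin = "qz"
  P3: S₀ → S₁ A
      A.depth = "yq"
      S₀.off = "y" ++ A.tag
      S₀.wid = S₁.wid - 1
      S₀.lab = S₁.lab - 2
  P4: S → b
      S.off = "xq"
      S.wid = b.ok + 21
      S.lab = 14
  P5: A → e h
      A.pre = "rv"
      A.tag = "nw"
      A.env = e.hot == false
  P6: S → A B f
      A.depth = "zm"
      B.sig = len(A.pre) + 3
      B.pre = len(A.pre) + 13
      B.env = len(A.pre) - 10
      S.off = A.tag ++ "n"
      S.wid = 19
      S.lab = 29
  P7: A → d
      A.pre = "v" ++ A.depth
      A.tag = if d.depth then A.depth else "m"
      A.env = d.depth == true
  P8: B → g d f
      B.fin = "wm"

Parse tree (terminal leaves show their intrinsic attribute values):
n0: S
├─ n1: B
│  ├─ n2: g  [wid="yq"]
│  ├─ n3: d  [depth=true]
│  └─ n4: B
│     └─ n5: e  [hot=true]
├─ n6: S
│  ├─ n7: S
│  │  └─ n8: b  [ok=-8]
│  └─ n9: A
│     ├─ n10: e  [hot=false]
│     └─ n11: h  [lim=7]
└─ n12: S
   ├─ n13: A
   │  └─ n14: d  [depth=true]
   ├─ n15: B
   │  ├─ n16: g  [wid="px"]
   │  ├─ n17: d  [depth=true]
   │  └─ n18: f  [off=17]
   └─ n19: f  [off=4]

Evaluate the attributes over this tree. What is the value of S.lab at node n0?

1. n1.sig = -9  [-9]
2. n1.pre = 15  [15]
3. n1.env = 6  [6]
4. n2.wid = "yq"  [terminal]
5. n3.depth = true  [terminal]
6. n4.sig = 11  [B₀.sig + 20]
7. n4.pre = 1  [B₀.pre - 14]
8. n4.env = 8  [B₀.pre + B₀.env - 13]
9. n5.hot = true  [terminal]
10. n4.fin = "qz"  ["qz"]
11. n1.fin = "xk"  ["xk"]
12. n8.ok = -8  [terminal]
13. n7.off = "xq"  ["xq"]
14. n7.wid = 13  [b.ok + 21]
15. n7.lab = 14  [14]
16. n9.depth = "yq"  ["yq"]
17. n10.hot = false  [terminal]
18. n11.lim = 7  [terminal]
19. n9.pre = "rv"  ["rv"]
20. n9.tag = "nw"  ["nw"]
21. n9.env = true  [e.hot == false]
22. n6.off = "ynw"  ["y" ++ A.tag]
23. n6.wid = 12  [S₁.wid - 1]
24. n6.lab = 12  [S₁.lab - 2]
25. n13.depth = "zm"  ["zm"]
26. n14.depth = true  [terminal]
27. n13.pre = "vzm"  ["v" ++ A.depth]
28. n13.tag = "zm"  [if d.depth then A.depth else "m"]
29. n13.env = true  [d.depth == true]
30. n15.sig = 6  [len(A.pre) + 3]
31. n15.pre = 16  [len(A.pre) + 13]
32. n15.env = -7  [len(A.pre) - 10]
33. n16.wid = "px"  [terminal]
34. n17.depth = true  [terminal]
35. n18.off = 17  [terminal]
36. n15.fin = "wm"  ["wm"]
37. n19.off = 4  [terminal]
38. n12.off = "zmn"  [A.tag ++ "n"]
39. n12.wid = 19  [19]
40. n12.lab = 29  [29]
41. n0.off = "xkn"  [B.fin ++ "n"]
42. n0.wid = 0  [0]
43. n0.lab = -2  [len(S₂.off) - 5]

-2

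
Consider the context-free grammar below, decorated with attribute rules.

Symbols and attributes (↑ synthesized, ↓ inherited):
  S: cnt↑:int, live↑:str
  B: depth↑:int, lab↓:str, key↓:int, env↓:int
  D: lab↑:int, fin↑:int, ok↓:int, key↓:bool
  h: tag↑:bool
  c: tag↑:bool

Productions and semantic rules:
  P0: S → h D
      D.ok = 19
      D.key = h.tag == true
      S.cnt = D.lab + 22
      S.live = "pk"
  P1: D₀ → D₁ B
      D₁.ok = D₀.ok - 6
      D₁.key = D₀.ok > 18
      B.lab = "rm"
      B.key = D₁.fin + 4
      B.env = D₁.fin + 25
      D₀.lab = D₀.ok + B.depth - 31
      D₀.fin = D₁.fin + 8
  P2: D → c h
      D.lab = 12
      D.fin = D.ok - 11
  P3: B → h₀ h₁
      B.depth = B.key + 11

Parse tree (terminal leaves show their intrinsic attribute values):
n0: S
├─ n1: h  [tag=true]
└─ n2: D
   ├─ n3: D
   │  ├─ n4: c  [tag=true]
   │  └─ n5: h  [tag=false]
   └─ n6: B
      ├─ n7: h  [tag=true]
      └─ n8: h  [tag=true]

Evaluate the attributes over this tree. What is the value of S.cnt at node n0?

27

1. n1.tag = true  [terminal]
2. n2.ok = 19  [19]
3. n2.key = true  [h.tag == true]
4. n3.ok = 13  [D₀.ok - 6]
5. n3.key = true  [D₀.ok > 18]
6. n4.tag = true  [terminal]
7. n5.tag = false  [terminal]
8. n3.lab = 12  [12]
9. n3.fin = 2  [D.ok - 11]
10. n6.lab = "rm"  ["rm"]
11. n6.key = 6  [D₁.fin + 4]
12. n6.env = 27  [D₁.fin + 25]
13. n7.tag = true  [terminal]
14. n8.tag = true  [terminal]
15. n6.depth = 17  [B.key + 11]
16. n2.lab = 5  [D₀.ok + B.depth - 31]
17. n2.fin = 10  [D₁.fin + 8]
18. n0.cnt = 27  [D.lab + 22]
19. n0.live = "pk"  ["pk"]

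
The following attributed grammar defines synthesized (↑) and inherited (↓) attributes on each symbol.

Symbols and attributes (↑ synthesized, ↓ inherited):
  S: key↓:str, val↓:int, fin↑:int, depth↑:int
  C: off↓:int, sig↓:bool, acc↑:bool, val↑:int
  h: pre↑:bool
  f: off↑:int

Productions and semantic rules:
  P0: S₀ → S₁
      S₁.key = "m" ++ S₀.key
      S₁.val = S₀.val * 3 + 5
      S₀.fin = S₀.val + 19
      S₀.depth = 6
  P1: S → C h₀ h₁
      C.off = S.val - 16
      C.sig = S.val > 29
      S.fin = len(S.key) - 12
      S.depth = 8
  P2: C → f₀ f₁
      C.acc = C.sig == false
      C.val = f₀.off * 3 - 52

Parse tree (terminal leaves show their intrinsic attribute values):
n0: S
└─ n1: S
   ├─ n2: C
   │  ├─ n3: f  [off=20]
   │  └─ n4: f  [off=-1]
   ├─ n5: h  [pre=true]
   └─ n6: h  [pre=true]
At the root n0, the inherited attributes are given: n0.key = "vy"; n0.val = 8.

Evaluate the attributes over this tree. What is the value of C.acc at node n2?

1. n0.key = "vy"  [given at root]
2. n0.val = 8  [given at root]
3. n1.key = "mvy"  ["m" ++ S₀.key]
4. n1.val = 29  [S₀.val * 3 + 5]
5. n2.off = 13  [S.val - 16]
6. n2.sig = false  [S.val > 29]
7. n3.off = 20  [terminal]
8. n4.off = -1  [terminal]
9. n2.acc = true  [C.sig == false]
10. n2.val = 8  [f₀.off * 3 - 52]
11. n5.pre = true  [terminal]
12. n6.pre = true  [terminal]
13. n1.fin = -9  [len(S.key) - 12]
14. n1.depth = 8  [8]
15. n0.fin = 27  [S₀.val + 19]
16. n0.depth = 6  [6]

true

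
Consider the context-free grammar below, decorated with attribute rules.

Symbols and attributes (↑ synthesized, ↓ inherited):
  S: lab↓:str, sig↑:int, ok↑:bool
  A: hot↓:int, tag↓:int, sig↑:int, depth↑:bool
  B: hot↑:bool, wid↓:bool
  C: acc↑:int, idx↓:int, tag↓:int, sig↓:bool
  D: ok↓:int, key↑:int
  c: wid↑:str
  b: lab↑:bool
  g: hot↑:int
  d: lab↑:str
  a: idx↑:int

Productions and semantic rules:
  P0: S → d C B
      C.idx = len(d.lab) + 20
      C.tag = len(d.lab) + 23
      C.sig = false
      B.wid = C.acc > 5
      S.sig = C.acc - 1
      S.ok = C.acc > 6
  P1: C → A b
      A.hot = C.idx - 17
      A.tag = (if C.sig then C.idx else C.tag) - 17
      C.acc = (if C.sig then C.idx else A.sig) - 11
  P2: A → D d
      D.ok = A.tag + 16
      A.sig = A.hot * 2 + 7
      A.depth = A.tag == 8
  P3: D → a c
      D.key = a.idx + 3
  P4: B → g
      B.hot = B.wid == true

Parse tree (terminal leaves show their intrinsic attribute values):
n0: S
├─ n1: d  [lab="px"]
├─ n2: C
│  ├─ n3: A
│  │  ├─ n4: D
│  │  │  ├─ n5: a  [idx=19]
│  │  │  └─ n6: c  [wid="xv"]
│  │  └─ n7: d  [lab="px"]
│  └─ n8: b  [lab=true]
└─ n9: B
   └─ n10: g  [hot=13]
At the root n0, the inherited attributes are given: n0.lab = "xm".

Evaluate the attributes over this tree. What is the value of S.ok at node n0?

false

1. n0.lab = "xm"  [given at root]
2. n1.lab = "px"  [terminal]
3. n2.idx = 22  [len(d.lab) + 20]
4. n2.tag = 25  [len(d.lab) + 23]
5. n2.sig = false  [false]
6. n3.hot = 5  [C.idx - 17]
7. n3.tag = 8  [(if C.sig then C.idx else C.tag) - 17]
8. n4.ok = 24  [A.tag + 16]
9. n5.idx = 19  [terminal]
10. n6.wid = "xv"  [terminal]
11. n4.key = 22  [a.idx + 3]
12. n7.lab = "px"  [terminal]
13. n3.sig = 17  [A.hot * 2 + 7]
14. n3.depth = true  [A.tag == 8]
15. n8.lab = true  [terminal]
16. n2.acc = 6  [(if C.sig then C.idx else A.sig) - 11]
17. n9.wid = true  [C.acc > 5]
18. n10.hot = 13  [terminal]
19. n9.hot = true  [B.wid == true]
20. n0.sig = 5  [C.acc - 1]
21. n0.ok = false  [C.acc > 6]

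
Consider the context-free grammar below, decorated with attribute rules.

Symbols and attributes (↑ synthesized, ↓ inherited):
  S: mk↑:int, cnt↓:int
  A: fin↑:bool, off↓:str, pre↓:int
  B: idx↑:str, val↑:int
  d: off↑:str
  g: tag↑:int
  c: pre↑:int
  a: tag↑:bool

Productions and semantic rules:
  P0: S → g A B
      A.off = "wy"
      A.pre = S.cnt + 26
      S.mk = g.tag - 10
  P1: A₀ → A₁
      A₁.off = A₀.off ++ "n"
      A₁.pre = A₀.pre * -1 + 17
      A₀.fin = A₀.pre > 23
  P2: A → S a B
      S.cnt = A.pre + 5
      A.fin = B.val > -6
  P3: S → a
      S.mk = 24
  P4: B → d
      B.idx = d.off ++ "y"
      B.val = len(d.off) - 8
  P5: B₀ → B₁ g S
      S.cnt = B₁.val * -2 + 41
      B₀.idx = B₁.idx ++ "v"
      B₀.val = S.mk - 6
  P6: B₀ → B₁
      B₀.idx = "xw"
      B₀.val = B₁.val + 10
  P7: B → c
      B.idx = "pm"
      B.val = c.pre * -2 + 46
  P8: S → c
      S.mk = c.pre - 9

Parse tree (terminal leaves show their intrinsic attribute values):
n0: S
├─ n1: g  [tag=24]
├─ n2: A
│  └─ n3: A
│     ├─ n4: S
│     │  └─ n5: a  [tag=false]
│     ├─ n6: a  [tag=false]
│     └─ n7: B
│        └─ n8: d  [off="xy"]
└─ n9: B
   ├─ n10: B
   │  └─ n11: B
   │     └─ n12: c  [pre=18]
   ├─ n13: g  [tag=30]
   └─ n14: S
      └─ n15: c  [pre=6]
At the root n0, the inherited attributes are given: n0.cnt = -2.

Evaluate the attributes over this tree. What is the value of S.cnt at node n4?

1. n0.cnt = -2  [given at root]
2. n1.tag = 24  [terminal]
3. n2.off = "wy"  ["wy"]
4. n2.pre = 24  [S.cnt + 26]
5. n3.off = "wyn"  [A₀.off ++ "n"]
6. n3.pre = -7  [A₀.pre * -1 + 17]
7. n4.cnt = -2  [A.pre + 5]
8. n5.tag = false  [terminal]
9. n4.mk = 24  [24]
10. n6.tag = false  [terminal]
11. n8.off = "xy"  [terminal]
12. n7.idx = "xyy"  [d.off ++ "y"]
13. n7.val = -6  [len(d.off) - 8]
14. n3.fin = false  [B.val > -6]
15. n2.fin = true  [A₀.pre > 23]
16. n12.pre = 18  [terminal]
17. n11.idx = "pm"  ["pm"]
18. n11.val = 10  [c.pre * -2 + 46]
19. n10.idx = "xw"  ["xw"]
20. n10.val = 20  [B₁.val + 10]
21. n13.tag = 30  [terminal]
22. n14.cnt = 1  [B₁.val * -2 + 41]
23. n15.pre = 6  [terminal]
24. n14.mk = -3  [c.pre - 9]
25. n9.idx = "xwv"  [B₁.idx ++ "v"]
26. n9.val = -9  [S.mk - 6]
27. n0.mk = 14  [g.tag - 10]

-2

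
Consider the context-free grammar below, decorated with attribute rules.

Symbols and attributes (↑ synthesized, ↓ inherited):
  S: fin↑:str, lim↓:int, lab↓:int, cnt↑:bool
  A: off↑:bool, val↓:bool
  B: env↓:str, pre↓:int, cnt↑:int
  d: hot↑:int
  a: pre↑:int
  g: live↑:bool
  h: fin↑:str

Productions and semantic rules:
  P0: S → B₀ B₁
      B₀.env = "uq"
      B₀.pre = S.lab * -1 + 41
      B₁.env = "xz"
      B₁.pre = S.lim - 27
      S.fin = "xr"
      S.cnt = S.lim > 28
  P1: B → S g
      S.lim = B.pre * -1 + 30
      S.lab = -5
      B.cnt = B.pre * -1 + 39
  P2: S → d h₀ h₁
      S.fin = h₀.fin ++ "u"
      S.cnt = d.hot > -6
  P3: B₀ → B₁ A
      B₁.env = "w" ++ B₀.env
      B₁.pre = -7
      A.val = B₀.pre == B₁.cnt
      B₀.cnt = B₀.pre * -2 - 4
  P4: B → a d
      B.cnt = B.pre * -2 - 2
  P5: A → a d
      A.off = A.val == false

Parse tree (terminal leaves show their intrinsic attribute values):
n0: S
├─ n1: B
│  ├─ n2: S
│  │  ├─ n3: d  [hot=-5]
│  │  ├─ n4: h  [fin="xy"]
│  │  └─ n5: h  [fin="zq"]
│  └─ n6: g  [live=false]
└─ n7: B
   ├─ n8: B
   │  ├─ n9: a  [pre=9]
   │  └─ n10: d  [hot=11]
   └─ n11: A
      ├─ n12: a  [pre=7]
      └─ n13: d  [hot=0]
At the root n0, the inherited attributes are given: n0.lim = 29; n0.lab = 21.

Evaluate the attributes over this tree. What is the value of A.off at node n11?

1. n0.lim = 29  [given at root]
2. n0.lab = 21  [given at root]
3. n1.env = "uq"  ["uq"]
4. n1.pre = 20  [S.lab * -1 + 41]
5. n2.lim = 10  [B.pre * -1 + 30]
6. n2.lab = -5  [-5]
7. n3.hot = -5  [terminal]
8. n4.fin = "xy"  [terminal]
9. n5.fin = "zq"  [terminal]
10. n2.fin = "xyu"  [h₀.fin ++ "u"]
11. n2.cnt = true  [d.hot > -6]
12. n6.live = false  [terminal]
13. n1.cnt = 19  [B.pre * -1 + 39]
14. n7.env = "xz"  ["xz"]
15. n7.pre = 2  [S.lim - 27]
16. n8.env = "wxz"  ["w" ++ B₀.env]
17. n8.pre = -7  [-7]
18. n9.pre = 9  [terminal]
19. n10.hot = 11  [terminal]
20. n8.cnt = 12  [B.pre * -2 - 2]
21. n11.val = false  [B₀.pre == B₁.cnt]
22. n12.pre = 7  [terminal]
23. n13.hot = 0  [terminal]
24. n11.off = true  [A.val == false]
25. n7.cnt = -8  [B₀.pre * -2 - 4]
26. n0.fin = "xr"  ["xr"]
27. n0.cnt = true  [S.lim > 28]

true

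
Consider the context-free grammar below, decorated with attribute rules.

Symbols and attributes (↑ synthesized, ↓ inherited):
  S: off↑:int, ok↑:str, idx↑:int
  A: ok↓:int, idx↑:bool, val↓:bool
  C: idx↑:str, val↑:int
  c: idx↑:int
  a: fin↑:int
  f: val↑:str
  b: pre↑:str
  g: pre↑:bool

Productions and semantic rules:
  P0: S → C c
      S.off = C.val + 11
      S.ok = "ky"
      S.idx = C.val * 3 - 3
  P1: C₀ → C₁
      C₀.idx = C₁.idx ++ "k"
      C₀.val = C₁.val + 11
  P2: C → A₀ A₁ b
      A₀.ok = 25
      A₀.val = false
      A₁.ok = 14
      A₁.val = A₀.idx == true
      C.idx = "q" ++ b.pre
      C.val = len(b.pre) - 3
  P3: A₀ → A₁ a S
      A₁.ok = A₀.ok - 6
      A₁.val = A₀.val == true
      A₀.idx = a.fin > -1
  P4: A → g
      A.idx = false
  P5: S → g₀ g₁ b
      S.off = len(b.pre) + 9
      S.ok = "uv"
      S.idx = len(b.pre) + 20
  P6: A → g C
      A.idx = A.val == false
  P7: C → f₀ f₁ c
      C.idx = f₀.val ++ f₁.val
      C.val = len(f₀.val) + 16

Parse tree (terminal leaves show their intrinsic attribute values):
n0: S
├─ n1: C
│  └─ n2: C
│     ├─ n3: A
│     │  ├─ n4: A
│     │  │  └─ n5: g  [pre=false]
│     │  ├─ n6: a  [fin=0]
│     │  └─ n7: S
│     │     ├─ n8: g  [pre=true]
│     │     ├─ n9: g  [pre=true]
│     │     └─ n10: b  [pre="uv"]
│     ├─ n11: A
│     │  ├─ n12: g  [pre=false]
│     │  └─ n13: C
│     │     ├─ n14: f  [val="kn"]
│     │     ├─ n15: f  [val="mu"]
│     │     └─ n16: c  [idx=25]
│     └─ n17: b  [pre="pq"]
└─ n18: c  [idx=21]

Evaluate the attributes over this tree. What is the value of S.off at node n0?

1. n3.ok = 25  [25]
2. n3.val = false  [false]
3. n4.ok = 19  [A₀.ok - 6]
4. n4.val = false  [A₀.val == true]
5. n5.pre = false  [terminal]
6. n4.idx = false  [false]
7. n6.fin = 0  [terminal]
8. n8.pre = true  [terminal]
9. n9.pre = true  [terminal]
10. n10.pre = "uv"  [terminal]
11. n7.off = 11  [len(b.pre) + 9]
12. n7.ok = "uv"  ["uv"]
13. n7.idx = 22  [len(b.pre) + 20]
14. n3.idx = true  [a.fin > -1]
15. n11.ok = 14  [14]
16. n11.val = true  [A₀.idx == true]
17. n12.pre = false  [terminal]
18. n14.val = "kn"  [terminal]
19. n15.val = "mu"  [terminal]
20. n16.idx = 25  [terminal]
21. n13.idx = "knmu"  [f₀.val ++ f₁.val]
22. n13.val = 18  [len(f₀.val) + 16]
23. n11.idx = false  [A.val == false]
24. n17.pre = "pq"  [terminal]
25. n2.idx = "qpq"  ["q" ++ b.pre]
26. n2.val = -1  [len(b.pre) - 3]
27. n1.idx = "qpqk"  [C₁.idx ++ "k"]
28. n1.val = 10  [C₁.val + 11]
29. n18.idx = 21  [terminal]
30. n0.off = 21  [C.val + 11]
31. n0.ok = "ky"  ["ky"]
32. n0.idx = 27  [C.val * 3 - 3]

21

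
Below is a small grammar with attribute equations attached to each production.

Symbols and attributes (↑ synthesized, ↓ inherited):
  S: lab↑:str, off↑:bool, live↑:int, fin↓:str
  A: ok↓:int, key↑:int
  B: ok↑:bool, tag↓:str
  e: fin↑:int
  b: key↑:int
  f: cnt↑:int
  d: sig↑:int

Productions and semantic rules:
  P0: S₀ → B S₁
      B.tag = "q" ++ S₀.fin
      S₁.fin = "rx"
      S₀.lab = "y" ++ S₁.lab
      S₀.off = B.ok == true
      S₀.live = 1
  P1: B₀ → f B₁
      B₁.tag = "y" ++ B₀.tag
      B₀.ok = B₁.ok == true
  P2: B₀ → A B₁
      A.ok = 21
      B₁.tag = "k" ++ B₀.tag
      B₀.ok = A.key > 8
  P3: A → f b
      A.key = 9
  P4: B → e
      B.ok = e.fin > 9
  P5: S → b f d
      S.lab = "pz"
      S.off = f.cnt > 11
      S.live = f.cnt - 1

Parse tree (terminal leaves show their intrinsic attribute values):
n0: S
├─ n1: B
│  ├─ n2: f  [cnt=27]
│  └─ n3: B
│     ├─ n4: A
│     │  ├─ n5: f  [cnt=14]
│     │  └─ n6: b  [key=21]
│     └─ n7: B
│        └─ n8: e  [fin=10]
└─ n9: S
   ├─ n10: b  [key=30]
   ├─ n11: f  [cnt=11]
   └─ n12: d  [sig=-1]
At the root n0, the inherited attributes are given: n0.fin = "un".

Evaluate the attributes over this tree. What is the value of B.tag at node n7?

"kyqun"

1. n0.fin = "un"  [given at root]
2. n1.tag = "qun"  ["q" ++ S₀.fin]
3. n2.cnt = 27  [terminal]
4. n3.tag = "yqun"  ["y" ++ B₀.tag]
5. n4.ok = 21  [21]
6. n5.cnt = 14  [terminal]
7. n6.key = 21  [terminal]
8. n4.key = 9  [9]
9. n7.tag = "kyqun"  ["k" ++ B₀.tag]
10. n8.fin = 10  [terminal]
11. n7.ok = true  [e.fin > 9]
12. n3.ok = true  [A.key > 8]
13. n1.ok = true  [B₁.ok == true]
14. n9.fin = "rx"  ["rx"]
15. n10.key = 30  [terminal]
16. n11.cnt = 11  [terminal]
17. n12.sig = -1  [terminal]
18. n9.lab = "pz"  ["pz"]
19. n9.off = false  [f.cnt > 11]
20. n9.live = 10  [f.cnt - 1]
21. n0.lab = "ypz"  ["y" ++ S₁.lab]
22. n0.off = true  [B.ok == true]
23. n0.live = 1  [1]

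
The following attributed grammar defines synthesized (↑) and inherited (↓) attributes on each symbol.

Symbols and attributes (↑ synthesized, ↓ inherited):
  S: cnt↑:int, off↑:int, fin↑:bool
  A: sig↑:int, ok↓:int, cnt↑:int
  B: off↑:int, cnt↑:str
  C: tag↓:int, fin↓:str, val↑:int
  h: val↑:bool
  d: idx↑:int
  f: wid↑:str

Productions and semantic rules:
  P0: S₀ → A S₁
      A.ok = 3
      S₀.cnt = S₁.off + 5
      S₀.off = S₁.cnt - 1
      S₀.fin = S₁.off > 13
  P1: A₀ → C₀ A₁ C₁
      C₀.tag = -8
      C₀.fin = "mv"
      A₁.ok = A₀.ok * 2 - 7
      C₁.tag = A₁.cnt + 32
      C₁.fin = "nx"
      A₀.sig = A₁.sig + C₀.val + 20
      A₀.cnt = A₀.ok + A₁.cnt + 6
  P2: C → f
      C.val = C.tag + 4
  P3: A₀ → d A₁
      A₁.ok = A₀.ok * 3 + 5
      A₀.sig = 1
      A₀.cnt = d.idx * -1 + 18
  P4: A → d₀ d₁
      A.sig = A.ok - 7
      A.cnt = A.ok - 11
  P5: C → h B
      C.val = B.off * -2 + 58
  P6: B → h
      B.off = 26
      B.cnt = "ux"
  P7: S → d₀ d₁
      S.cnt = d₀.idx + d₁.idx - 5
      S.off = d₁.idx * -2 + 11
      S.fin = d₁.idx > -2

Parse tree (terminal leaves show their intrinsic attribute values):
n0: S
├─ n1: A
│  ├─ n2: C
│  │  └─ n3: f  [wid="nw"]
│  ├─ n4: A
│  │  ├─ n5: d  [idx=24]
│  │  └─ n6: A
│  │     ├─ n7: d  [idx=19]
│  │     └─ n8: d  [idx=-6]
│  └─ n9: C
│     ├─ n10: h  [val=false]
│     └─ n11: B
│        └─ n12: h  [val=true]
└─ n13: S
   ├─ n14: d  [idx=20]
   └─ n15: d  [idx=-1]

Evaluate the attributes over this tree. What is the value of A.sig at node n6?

1. n1.ok = 3  [3]
2. n2.tag = -8  [-8]
3. n2.fin = "mv"  ["mv"]
4. n3.wid = "nw"  [terminal]
5. n2.val = -4  [C.tag + 4]
6. n4.ok = -1  [A₀.ok * 2 - 7]
7. n5.idx = 24  [terminal]
8. n6.ok = 2  [A₀.ok * 3 + 5]
9. n7.idx = 19  [terminal]
10. n8.idx = -6  [terminal]
11. n6.sig = -5  [A.ok - 7]
12. n6.cnt = -9  [A.ok - 11]
13. n4.sig = 1  [1]
14. n4.cnt = -6  [d.idx * -1 + 18]
15. n9.tag = 26  [A₁.cnt + 32]
16. n9.fin = "nx"  ["nx"]
17. n10.val = false  [terminal]
18. n12.val = true  [terminal]
19. n11.off = 26  [26]
20. n11.cnt = "ux"  ["ux"]
21. n9.val = 6  [B.off * -2 + 58]
22. n1.sig = 17  [A₁.sig + C₀.val + 20]
23. n1.cnt = 3  [A₀.ok + A₁.cnt + 6]
24. n14.idx = 20  [terminal]
25. n15.idx = -1  [terminal]
26. n13.cnt = 14  [d₀.idx + d₁.idx - 5]
27. n13.off = 13  [d₁.idx * -2 + 11]
28. n13.fin = true  [d₁.idx > -2]
29. n0.cnt = 18  [S₁.off + 5]
30. n0.off = 13  [S₁.cnt - 1]
31. n0.fin = false  [S₁.off > 13]

-5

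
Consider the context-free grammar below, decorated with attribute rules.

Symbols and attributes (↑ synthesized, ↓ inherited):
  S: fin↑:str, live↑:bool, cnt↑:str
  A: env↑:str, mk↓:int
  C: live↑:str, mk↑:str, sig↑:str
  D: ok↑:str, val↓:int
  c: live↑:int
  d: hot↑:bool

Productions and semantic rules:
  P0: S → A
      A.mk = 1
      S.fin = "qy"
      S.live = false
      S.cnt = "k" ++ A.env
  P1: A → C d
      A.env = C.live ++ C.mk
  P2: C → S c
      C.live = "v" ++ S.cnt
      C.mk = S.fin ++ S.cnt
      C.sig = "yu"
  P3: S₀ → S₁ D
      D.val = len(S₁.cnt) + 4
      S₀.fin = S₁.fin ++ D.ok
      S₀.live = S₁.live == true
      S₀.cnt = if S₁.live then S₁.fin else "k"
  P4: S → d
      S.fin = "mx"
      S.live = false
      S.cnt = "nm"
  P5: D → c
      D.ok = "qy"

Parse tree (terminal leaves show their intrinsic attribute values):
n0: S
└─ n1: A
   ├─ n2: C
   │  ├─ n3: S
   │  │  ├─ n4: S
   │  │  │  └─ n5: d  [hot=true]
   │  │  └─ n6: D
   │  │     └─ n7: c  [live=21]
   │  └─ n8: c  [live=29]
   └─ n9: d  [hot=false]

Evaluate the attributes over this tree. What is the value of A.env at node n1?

1. n1.mk = 1  [1]
2. n5.hot = true  [terminal]
3. n4.fin = "mx"  ["mx"]
4. n4.live = false  [false]
5. n4.cnt = "nm"  ["nm"]
6. n6.val = 6  [len(S₁.cnt) + 4]
7. n7.live = 21  [terminal]
8. n6.ok = "qy"  ["qy"]
9. n3.fin = "mxqy"  [S₁.fin ++ D.ok]
10. n3.live = false  [S₁.live == true]
11. n3.cnt = "k"  [if S₁.live then S₁.fin else "k"]
12. n8.live = 29  [terminal]
13. n2.live = "vk"  ["v" ++ S.cnt]
14. n2.mk = "mxqyk"  [S.fin ++ S.cnt]
15. n2.sig = "yu"  ["yu"]
16. n9.hot = false  [terminal]
17. n1.env = "vkmxqyk"  [C.live ++ C.mk]
18. n0.fin = "qy"  ["qy"]
19. n0.live = false  [false]
20. n0.cnt = "kvkmxqyk"  ["k" ++ A.env]

"vkmxqyk"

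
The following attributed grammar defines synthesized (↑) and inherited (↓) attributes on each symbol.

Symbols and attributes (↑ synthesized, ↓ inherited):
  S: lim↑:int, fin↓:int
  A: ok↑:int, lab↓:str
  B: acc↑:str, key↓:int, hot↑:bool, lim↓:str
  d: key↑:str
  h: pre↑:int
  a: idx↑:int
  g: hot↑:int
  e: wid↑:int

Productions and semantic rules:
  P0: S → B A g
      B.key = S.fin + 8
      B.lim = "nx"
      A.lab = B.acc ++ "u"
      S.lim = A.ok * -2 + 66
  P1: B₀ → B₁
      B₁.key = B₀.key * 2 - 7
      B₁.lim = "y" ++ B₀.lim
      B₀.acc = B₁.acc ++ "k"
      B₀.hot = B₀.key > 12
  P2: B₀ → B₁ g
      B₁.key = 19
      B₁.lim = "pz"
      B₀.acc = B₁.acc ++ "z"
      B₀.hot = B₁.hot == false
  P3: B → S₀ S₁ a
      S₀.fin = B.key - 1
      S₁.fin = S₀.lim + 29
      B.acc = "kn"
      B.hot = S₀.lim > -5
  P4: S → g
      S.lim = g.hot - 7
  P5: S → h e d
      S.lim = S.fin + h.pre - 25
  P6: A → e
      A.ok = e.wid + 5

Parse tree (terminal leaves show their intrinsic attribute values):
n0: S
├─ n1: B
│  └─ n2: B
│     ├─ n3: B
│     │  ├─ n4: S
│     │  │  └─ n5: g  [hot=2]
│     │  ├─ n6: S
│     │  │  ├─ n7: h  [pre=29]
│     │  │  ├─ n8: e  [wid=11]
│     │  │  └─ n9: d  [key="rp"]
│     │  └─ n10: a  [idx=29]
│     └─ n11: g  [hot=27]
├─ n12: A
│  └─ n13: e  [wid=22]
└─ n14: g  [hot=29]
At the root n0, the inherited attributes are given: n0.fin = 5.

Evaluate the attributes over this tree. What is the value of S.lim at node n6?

28

1. n0.fin = 5  [given at root]
2. n1.key = 13  [S.fin + 8]
3. n1.lim = "nx"  ["nx"]
4. n2.key = 19  [B₀.key * 2 - 7]
5. n2.lim = "ynx"  ["y" ++ B₀.lim]
6. n3.key = 19  [19]
7. n3.lim = "pz"  ["pz"]
8. n4.fin = 18  [B.key - 1]
9. n5.hot = 2  [terminal]
10. n4.lim = -5  [g.hot - 7]
11. n6.fin = 24  [S₀.lim + 29]
12. n7.pre = 29  [terminal]
13. n8.wid = 11  [terminal]
14. n9.key = "rp"  [terminal]
15. n6.lim = 28  [S.fin + h.pre - 25]
16. n10.idx = 29  [terminal]
17. n3.acc = "kn"  ["kn"]
18. n3.hot = false  [S₀.lim > -5]
19. n11.hot = 27  [terminal]
20. n2.acc = "knz"  [B₁.acc ++ "z"]
21. n2.hot = true  [B₁.hot == false]
22. n1.acc = "knzk"  [B₁.acc ++ "k"]
23. n1.hot = true  [B₀.key > 12]
24. n12.lab = "knzku"  [B.acc ++ "u"]
25. n13.wid = 22  [terminal]
26. n12.ok = 27  [e.wid + 5]
27. n14.hot = 29  [terminal]
28. n0.lim = 12  [A.ok * -2 + 66]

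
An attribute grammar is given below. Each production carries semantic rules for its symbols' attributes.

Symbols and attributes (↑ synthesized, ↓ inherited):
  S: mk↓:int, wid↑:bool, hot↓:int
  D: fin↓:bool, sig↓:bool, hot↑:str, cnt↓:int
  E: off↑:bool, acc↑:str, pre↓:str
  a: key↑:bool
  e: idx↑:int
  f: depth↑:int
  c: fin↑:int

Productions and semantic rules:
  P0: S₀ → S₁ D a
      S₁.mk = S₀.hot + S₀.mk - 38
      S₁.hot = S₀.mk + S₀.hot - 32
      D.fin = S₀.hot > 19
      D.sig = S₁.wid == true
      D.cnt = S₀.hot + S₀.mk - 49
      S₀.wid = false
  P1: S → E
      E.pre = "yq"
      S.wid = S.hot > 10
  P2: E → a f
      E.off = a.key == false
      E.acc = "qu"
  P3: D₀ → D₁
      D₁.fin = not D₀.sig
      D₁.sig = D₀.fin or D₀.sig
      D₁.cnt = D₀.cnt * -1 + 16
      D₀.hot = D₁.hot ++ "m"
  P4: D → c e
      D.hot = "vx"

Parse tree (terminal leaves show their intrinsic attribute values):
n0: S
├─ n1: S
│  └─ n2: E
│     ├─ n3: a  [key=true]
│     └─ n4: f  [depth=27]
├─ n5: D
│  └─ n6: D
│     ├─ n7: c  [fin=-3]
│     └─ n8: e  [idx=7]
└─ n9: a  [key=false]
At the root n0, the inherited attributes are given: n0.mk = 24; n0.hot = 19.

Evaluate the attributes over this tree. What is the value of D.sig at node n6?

true

1. n0.mk = 24  [given at root]
2. n0.hot = 19  [given at root]
3. n1.mk = 5  [S₀.hot + S₀.mk - 38]
4. n1.hot = 11  [S₀.mk + S₀.hot - 32]
5. n2.pre = "yq"  ["yq"]
6. n3.key = true  [terminal]
7. n4.depth = 27  [terminal]
8. n2.off = false  [a.key == false]
9. n2.acc = "qu"  ["qu"]
10. n1.wid = true  [S.hot > 10]
11. n5.fin = false  [S₀.hot > 19]
12. n5.sig = true  [S₁.wid == true]
13. n5.cnt = -6  [S₀.hot + S₀.mk - 49]
14. n6.fin = false  [not D₀.sig]
15. n6.sig = true  [D₀.fin or D₀.sig]
16. n6.cnt = 22  [D₀.cnt * -1 + 16]
17. n7.fin = -3  [terminal]
18. n8.idx = 7  [terminal]
19. n6.hot = "vx"  ["vx"]
20. n5.hot = "vxm"  [D₁.hot ++ "m"]
21. n9.key = false  [terminal]
22. n0.wid = false  [false]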